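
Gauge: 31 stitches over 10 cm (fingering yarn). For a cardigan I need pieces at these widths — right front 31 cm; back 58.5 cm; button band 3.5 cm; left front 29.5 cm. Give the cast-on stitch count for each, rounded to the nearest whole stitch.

Rate = 31/10 = 3.1 sts per cm.
right front: 31 × 3.1 = 96.10 → 96.
back: 58.5 × 3.1 = 181.35 → 181.
button band: 3.5 × 3.1 = 10.85 → 11.
left front: 29.5 × 3.1 = 91.45 → 91.

right front 96; back 181; button band 11; left front 91.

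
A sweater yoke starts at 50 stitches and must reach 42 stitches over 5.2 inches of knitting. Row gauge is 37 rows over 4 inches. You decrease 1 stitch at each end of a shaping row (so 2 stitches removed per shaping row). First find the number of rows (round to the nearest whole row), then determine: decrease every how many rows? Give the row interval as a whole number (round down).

Rows = 5.2 × 9.25 = 48.1 → 48 rows.
Stitches to remove: 8 → 4 shaping rows (at 2 st each).
48 / 4 = 12.00 → every 12 rows.

Decrease every 12th row.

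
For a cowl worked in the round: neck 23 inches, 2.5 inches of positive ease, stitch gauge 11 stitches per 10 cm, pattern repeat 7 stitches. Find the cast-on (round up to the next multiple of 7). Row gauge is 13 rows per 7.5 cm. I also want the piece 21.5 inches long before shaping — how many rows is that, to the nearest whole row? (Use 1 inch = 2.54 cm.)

Cast on 77 stitches; work 95 rows.

Finished = 23 + 2.5 = 25.5 inches.
25.5 inches × 2.54 = 64.77 cm.
11/10 = 1.1 sts per cm; 64.77 × 1.1 = 71.25 sts.
Next multiple of 7 → 77.
21.5 inches = 54.61 cm; × 1.733 = 94.66 → 95 rows.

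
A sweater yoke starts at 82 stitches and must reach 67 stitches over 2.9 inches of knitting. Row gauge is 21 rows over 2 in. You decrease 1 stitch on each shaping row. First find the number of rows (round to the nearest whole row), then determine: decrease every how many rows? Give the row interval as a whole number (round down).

Rows = 2.9 × 10.5 = 30.4 → 30 rows.
Stitches to remove: 15 → 15 shaping rows (at 1 st each).
30 / 15 = 2.00 → every 2 rows.

Decrease every 2nd row.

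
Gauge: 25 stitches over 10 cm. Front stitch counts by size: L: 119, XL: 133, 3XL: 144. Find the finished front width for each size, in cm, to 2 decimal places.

25/10 = 2.5 sts per cm.
L: 119 / 2.5 = 47.600 → 47.60 cm.
XL: 133 / 2.5 = 53.200 → 53.20 cm.
3XL: 144 / 2.5 = 57.600 → 57.60 cm.

L 47.60 cm; XL 53.20 cm; 3XL 57.60 cm.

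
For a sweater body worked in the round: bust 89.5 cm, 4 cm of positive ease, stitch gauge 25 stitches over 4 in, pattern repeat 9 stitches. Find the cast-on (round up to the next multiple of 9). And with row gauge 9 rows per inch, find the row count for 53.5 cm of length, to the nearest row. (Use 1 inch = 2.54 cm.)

Finished = 89.5 + 4 = 93.5 cm.
93.5 cm × 1/2.54 = 36.81 inches.
25/4 = 6.25 sts per in; 36.81 × 6.25 = 230.07 sts.
Next multiple of 9 → 234.
53.5 cm = 21.06 inches; × 9 = 189.57 → 190 rows.

Cast on 234 stitches; work 190 rows.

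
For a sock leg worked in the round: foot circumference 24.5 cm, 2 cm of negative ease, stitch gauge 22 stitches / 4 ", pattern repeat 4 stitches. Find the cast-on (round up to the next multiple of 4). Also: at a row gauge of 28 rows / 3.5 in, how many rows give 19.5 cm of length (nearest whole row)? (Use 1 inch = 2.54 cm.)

Finished = 24.5 − 2 = 22.5 cm.
22.5 cm × 1/2.54 = 8.86 inches.
22/4 = 5.5 sts per in; 8.86 × 5.5 = 48.72 sts.
Next multiple of 4 → 52.
19.5 cm = 7.68 inches; × 8 = 61.42 → 61 rows.

Cast on 52 stitches; work 61 rows.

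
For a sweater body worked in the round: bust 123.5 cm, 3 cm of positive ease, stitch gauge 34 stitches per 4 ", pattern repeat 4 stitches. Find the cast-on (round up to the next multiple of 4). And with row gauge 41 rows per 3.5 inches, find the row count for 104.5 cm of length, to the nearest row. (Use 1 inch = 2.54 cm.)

Cast on 424 stitches; work 482 rows.

Finished = 123.5 + 3 = 126.5 cm.
126.5 cm × 1/2.54 = 49.80 inches.
34/4 = 8.5 sts per in; 49.80 × 8.5 = 423.33 sts.
Next multiple of 4 → 424.
104.5 cm = 41.14 inches; × 11.714 = 481.95 → 482 rows.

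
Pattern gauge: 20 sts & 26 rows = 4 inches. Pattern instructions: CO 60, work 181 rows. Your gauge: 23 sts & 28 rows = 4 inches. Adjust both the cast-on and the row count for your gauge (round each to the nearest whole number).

Cast on 69 stitches; work 195 rows.

Stitches: 60 × 23/20 = 69.00 → 69.
Rows: 181 × 28/26 = 194.92 → 195.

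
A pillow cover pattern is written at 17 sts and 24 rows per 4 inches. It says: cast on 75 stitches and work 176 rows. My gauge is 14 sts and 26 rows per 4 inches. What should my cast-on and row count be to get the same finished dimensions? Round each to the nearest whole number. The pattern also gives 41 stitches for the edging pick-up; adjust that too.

Stitches: 75 × 14/17 = 61.76 → 62.
Rows: 176 × 26/24 = 190.67 → 191.
edging pick-up: 41 × 14/17 = 33.76 → 34.

Cast on 62 stitches; work 191 rows; edging pick-up 34 stitches.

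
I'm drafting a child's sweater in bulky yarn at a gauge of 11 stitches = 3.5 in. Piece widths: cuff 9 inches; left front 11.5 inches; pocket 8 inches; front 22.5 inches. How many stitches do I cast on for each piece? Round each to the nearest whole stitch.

cuff 28; left front 36; pocket 25; front 71.

Rate = 11/3.5 = 3.143 sts per in.
cuff: 9 × 3.143 = 28.29 → 28.
left front: 11.5 × 3.143 = 36.14 → 36.
pocket: 8 × 3.143 = 25.14 → 25.
front: 22.5 × 3.143 = 70.71 → 71.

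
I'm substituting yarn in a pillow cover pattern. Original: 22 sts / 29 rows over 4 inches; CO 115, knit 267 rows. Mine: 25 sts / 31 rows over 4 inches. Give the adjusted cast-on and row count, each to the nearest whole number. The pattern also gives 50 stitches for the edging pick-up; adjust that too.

Cast on 131 stitches; work 285 rows; edging pick-up 57 stitches.

Stitches: 115 × 25/22 = 130.68 → 131.
Rows: 267 × 31/29 = 285.41 → 285.
edging pick-up: 50 × 25/22 = 56.82 → 57.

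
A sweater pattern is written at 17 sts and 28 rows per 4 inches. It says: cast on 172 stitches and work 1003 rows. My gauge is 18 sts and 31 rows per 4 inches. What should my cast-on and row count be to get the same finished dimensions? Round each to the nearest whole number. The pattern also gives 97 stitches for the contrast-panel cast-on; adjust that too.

Stitches: 172 × 18/17 = 182.12 → 182.
Rows: 1003 × 31/28 = 1110.46 → 1110.
contrast-panel cast-on: 97 × 18/17 = 102.71 → 103.

Cast on 182 stitches; work 1110 rows; contrast-panel cast-on 103 stitches.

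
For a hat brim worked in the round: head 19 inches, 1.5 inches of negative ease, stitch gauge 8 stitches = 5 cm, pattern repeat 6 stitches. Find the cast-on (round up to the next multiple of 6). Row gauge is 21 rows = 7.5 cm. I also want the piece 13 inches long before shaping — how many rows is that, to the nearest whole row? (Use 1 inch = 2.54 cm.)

Cast on 72 stitches; work 92 rows.

Finished = 19 − 1.5 = 17.5 inches.
17.5 inches × 2.54 = 44.45 cm.
8/5 = 1.6 sts per cm; 44.45 × 1.6 = 71.12 sts.
Next multiple of 6 → 72.
13 inches = 33.02 cm; × 2.8 = 92.46 → 92 rows.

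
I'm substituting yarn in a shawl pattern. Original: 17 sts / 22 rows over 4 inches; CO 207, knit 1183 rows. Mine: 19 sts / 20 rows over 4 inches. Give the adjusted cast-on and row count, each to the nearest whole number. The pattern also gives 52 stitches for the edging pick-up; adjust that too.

Stitches: 207 × 19/17 = 231.35 → 231.
Rows: 1183 × 20/22 = 1075.45 → 1075.
edging pick-up: 52 × 19/17 = 58.12 → 58.

Cast on 231 stitches; work 1075 rows; edging pick-up 58 stitches.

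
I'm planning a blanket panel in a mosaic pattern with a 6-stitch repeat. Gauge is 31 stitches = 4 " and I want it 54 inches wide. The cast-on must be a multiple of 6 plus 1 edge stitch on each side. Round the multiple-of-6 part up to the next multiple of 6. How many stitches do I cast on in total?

31 / 4 = 7.75 sts per inch.
54 × 7.75 = 418.50 sts.
Less 2 edge sts → 416.50 for the repeat.
Next multiple of 6: 420.
Add back 2 edge sts → 422.

CO 422 sts.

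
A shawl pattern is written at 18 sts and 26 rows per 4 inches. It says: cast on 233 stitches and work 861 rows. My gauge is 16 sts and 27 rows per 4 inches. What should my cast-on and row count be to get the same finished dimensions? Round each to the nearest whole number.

Cast on 207 stitches; work 894 rows.

Stitches: 233 × 16/18 = 207.11 → 207.
Rows: 861 × 27/26 = 894.12 → 894.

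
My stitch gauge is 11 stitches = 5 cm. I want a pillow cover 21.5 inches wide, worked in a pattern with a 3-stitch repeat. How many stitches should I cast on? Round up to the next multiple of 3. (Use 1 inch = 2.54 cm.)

CO 123 sts.

21.5 in = 21.5 × 2.54 = 54.61 cm.
11 / 5 = 2.2 sts/cm.
54.61 × 2.2 = 120.14 sts.
→ 123.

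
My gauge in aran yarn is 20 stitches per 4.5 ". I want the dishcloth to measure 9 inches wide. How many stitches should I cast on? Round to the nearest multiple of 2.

40 stitches.

20 stitches / 4.5 in = 4.444 stitches per inch.
9 × 4.444 = 40.00 stitches.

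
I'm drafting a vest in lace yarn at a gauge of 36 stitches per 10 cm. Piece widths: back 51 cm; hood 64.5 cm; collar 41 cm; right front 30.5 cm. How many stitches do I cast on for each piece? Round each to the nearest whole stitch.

back 184; hood 232; collar 148; right front 110.

Rate = 36/10 = 3.6 sts per cm.
back: 51 × 3.6 = 183.60 → 184.
hood: 64.5 × 3.6 = 232.20 → 232.
collar: 41 × 3.6 = 147.60 → 148.
right front: 30.5 × 3.6 = 109.80 → 110.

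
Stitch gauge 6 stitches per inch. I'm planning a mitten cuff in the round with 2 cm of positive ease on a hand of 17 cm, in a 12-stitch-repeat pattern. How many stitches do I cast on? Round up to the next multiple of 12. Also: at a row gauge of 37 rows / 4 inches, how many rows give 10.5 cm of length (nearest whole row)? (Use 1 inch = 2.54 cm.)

Finished = 17 + 2 = 19 cm.
19 cm × 1/2.54 = 7.48 inches.
6/1 = 6 sts per in; 7.48 × 6 = 44.88 sts.
Next multiple of 12 → 48.
10.5 cm = 4.13 inches; × 9.25 = 38.24 → 38 rows.

Cast on 48 stitches; work 38 rows.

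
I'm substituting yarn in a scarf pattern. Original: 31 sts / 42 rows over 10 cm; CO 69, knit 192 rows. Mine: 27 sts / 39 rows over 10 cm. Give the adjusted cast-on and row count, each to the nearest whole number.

Stitches: 69 × 27/31 = 60.10 → 60.
Rows: 192 × 39/42 = 178.29 → 178.

Cast on 60 stitches; work 178 rows.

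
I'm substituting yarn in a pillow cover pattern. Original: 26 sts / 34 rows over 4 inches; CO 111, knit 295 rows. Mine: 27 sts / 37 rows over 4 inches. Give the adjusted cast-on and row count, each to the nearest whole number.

Cast on 115 stitches; work 321 rows.

Stitches: 111 × 27/26 = 115.27 → 115.
Rows: 295 × 37/34 = 321.03 → 321.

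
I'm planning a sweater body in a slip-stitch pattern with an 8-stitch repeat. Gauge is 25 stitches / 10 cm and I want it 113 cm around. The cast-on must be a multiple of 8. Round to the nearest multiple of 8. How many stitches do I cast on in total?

280 stitches.

25 / 10 = 2.5 sts per cm.
113 × 2.5 = 282.50 sts.
Nearest multiple of 8: 280.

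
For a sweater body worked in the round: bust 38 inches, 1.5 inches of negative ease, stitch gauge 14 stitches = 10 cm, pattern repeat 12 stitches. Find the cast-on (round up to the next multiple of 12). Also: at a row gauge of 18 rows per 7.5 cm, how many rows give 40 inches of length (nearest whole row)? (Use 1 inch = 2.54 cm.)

Finished = 38 − 1.5 = 36.5 inches.
36.5 inches × 2.54 = 92.71 cm.
14/10 = 1.4 sts per cm; 92.71 × 1.4 = 129.79 sts.
Next multiple of 12 → 132.
40 inches = 101.60 cm; × 2.4 = 243.84 → 244 rows.

Cast on 132 stitches; work 244 rows.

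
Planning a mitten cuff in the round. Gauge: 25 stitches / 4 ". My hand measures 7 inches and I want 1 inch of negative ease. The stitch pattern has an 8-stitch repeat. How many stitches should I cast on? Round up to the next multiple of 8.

Finished = 7 − 1 = 6 inches.
25 / 4 = 6.25 sts/in.
6 × 6.25 = 37.50 sts.
Next multiple of 8: 40.

40 stitches.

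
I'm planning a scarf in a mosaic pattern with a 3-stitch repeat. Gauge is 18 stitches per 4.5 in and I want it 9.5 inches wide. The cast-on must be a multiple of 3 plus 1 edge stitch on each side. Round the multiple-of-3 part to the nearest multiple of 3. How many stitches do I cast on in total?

CO 38 sts.

18 / 4.5 = 4 sts per inch.
9.5 × 4 = 38.00 sts.
Less 2 edge sts → 36.00 for the repeat.
Nearest multiple of 3: 36.
Add back 2 edge sts → 38.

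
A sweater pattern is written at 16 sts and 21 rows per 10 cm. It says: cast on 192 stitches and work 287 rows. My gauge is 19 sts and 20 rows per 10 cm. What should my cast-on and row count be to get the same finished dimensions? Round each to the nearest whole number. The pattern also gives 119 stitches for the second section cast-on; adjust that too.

Cast on 228 stitches; work 273 rows; second section cast-on 141 stitches.

Stitches: 192 × 19/16 = 228.00 → 228.
Rows: 287 × 20/21 = 273.33 → 273.
second section cast-on: 119 × 19/16 = 141.31 → 141.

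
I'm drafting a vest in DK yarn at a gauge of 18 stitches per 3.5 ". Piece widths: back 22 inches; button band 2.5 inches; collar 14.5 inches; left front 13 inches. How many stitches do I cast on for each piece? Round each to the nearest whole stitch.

back 113; button band 13; collar 75; left front 67.

Rate = 18/3.5 = 5.143 sts per in.
back: 22 × 5.143 = 113.14 → 113.
button band: 2.5 × 5.143 = 12.86 → 13.
collar: 14.5 × 5.143 = 74.57 → 75.
left front: 13 × 5.143 = 66.86 → 67.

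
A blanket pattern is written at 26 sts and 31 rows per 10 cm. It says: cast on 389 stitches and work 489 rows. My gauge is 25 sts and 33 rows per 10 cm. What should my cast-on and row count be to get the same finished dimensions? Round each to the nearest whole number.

Stitches: 389 × 25/26 = 374.04 → 374.
Rows: 489 × 33/31 = 520.55 → 521.

Cast on 374 stitches; work 521 rows.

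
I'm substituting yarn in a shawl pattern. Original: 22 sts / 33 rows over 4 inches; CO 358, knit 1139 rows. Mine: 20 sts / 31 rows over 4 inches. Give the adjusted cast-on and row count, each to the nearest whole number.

Cast on 325 stitches; work 1070 rows.

Stitches: 358 × 20/22 = 325.45 → 325.
Rows: 1139 × 31/33 = 1069.97 → 1070.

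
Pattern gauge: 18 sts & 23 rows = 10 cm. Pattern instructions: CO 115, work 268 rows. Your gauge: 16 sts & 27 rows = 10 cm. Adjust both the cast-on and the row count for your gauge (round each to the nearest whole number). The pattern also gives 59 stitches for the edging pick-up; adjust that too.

Stitches: 115 × 16/18 = 102.22 → 102.
Rows: 268 × 27/23 = 314.61 → 315.
edging pick-up: 59 × 16/18 = 52.44 → 52.

Cast on 102 stitches; work 315 rows; edging pick-up 52 stitches.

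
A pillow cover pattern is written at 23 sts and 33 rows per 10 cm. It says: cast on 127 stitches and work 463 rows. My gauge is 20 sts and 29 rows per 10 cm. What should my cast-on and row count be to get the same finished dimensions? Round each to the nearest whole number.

Cast on 110 stitches; work 407 rows.

Stitches: 127 × 20/23 = 110.43 → 110.
Rows: 463 × 29/33 = 406.88 → 407.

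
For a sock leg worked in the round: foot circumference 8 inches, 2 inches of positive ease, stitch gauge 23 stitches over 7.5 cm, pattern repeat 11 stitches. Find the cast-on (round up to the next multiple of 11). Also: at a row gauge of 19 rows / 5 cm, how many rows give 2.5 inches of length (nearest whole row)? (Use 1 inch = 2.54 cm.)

Finished = 8 + 2 = 10 inches.
10 inches × 2.54 = 25.40 cm.
23/7.5 = 3.067 sts per cm; 25.40 × 3.067 = 77.89 sts.
Next multiple of 11 → 88.
2.5 inches = 6.35 cm; × 3.8 = 24.13 → 24 rows.

Cast on 88 stitches; work 24 rows.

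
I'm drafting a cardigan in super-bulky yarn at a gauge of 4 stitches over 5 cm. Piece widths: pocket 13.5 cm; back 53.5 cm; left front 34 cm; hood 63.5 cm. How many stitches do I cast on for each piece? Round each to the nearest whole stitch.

pocket 11; back 43; left front 27; hood 51.

Rate = 4/5 = 0.8 sts per cm.
pocket: 13.5 × 0.8 = 10.80 → 11.
back: 53.5 × 0.8 = 42.80 → 43.
left front: 34 × 0.8 = 27.20 → 27.
hood: 63.5 × 0.8 = 50.80 → 51.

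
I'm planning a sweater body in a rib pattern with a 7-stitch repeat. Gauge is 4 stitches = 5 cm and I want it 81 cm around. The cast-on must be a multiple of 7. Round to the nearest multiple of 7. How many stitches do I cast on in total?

4 / 5 = 0.8 sts per cm.
81 × 0.8 = 64.80 sts.
Nearest multiple of 7: 63.

CO 63 sts.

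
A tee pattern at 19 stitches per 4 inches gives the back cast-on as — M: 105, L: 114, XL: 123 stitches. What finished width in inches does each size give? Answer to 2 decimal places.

M 22.11 inches; L 24.00 inches; XL 25.89 inches.

19/4 = 4.75 sts per in.
M: 105 / 4.75 = 22.105 → 22.11 in.
L: 114 / 4.75 = 24.000 → 24.00 in.
XL: 123 / 4.75 = 25.895 → 25.89 in.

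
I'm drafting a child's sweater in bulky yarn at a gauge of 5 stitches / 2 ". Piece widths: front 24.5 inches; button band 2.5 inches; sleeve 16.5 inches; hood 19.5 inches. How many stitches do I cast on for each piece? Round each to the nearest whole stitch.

front 61; button band 6; sleeve 41; hood 49.

Rate = 5/2 = 2.5 sts per in.
front: 24.5 × 2.5 = 61.25 → 61.
button band: 2.5 × 2.5 = 6.25 → 6.
sleeve: 16.5 × 2.5 = 41.25 → 41.
hood: 19.5 × 2.5 = 48.75 → 49.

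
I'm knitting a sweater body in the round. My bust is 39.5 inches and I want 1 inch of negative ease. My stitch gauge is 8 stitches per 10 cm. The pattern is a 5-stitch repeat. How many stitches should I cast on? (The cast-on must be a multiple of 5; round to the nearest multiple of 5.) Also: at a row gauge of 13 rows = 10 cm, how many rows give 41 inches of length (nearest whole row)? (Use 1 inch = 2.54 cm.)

Cast on 80 stitches; work 135 rows.

Finished = 39.5 − 1 = 38.5 inches.
38.5 inches × 2.54 = 97.79 cm.
8/10 = 0.8 sts per cm; 97.79 × 0.8 = 78.23 sts.
Nearest multiple of 5 → 80.
41 inches = 104.14 cm; × 1.3 = 135.38 → 135 rows.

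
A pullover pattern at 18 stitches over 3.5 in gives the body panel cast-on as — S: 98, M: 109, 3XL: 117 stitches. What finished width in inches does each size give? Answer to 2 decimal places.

S 19.06 inches; M 21.19 inches; 3XL 22.75 inches.

18/3.5 = 5.143 sts per in.
S: 98 / 5.143 = 19.056 → 19.06 in.
M: 109 / 5.143 = 21.194 → 21.19 in.
3XL: 117 / 5.143 = 22.750 → 22.75 in.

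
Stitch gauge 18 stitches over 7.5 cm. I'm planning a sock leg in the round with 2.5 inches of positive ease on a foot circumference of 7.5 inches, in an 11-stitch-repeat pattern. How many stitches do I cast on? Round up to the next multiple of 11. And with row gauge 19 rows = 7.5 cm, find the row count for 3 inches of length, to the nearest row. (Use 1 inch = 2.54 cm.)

Finished = 7.5 + 2.5 = 10 inches.
10 inches × 2.54 = 25.40 cm.
18/7.5 = 2.4 sts per cm; 25.40 × 2.4 = 60.96 sts.
Next multiple of 11 → 66.
3 inches = 7.62 cm; × 2.533 = 19.30 → 19 rows.

Cast on 66 stitches; work 19 rows.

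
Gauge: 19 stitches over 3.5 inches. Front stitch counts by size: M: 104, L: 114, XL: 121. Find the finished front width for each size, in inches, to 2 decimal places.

M 19.16 inches; L 21.00 inches; XL 22.29 inches.

19/3.5 = 5.429 sts per in.
M: 104 / 5.429 = 19.158 → 19.16 in.
L: 114 / 5.429 = 21.000 → 21.00 in.
XL: 121 / 5.429 = 22.289 → 22.29 in.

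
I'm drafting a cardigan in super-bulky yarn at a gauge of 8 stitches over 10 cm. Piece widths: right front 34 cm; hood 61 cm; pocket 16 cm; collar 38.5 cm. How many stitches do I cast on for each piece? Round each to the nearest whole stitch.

Rate = 8/10 = 0.8 sts per cm.
right front: 34 × 0.8 = 27.20 → 27.
hood: 61 × 0.8 = 48.80 → 49.
pocket: 16 × 0.8 = 12.80 → 13.
collar: 38.5 × 0.8 = 30.80 → 31.

right front 27; hood 49; pocket 13; collar 31.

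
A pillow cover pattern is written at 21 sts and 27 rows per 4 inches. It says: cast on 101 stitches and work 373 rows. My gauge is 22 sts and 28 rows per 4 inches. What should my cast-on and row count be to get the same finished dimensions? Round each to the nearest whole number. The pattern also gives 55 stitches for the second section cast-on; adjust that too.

Stitches: 101 × 22/21 = 105.81 → 106.
Rows: 373 × 28/27 = 386.81 → 387.
second section cast-on: 55 × 22/21 = 57.62 → 58.

Cast on 106 stitches; work 387 rows; second section cast-on 58 stitches.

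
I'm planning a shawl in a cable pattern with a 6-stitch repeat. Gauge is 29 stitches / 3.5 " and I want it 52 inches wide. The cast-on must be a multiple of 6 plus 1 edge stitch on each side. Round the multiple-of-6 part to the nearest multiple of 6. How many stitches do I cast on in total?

Cast on 428 stitches.

29 / 3.5 = 8.286 sts per inch.
52 × 8.286 = 430.86 sts.
Less 2 edge sts → 428.86 for the repeat.
Nearest multiple of 6: 426.
Add back 2 edge sts → 428.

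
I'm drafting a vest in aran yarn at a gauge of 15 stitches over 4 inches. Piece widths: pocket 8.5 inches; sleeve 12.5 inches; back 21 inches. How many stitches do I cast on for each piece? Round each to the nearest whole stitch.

pocket 32; sleeve 47; back 79.

Rate = 15/4 = 3.75 sts per in.
pocket: 8.5 × 3.75 = 31.88 → 32.
sleeve: 12.5 × 3.75 = 46.88 → 47.
back: 21 × 3.75 = 78.75 → 79.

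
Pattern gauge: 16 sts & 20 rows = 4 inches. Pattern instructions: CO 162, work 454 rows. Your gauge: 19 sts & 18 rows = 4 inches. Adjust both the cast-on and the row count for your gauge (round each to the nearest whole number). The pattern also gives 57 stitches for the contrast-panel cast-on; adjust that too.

Stitches: 162 × 19/16 = 192.38 → 192.
Rows: 454 × 18/20 = 408.60 → 409.
contrast-panel cast-on: 57 × 19/16 = 67.69 → 68.

Cast on 192 stitches; work 409 rows; contrast-panel cast-on 68 stitches.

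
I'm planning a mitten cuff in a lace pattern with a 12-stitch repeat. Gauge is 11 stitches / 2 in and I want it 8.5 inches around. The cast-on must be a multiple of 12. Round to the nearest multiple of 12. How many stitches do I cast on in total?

48 stitches.

11 / 2 = 5.5 sts per inch.
8.5 × 5.5 = 46.75 sts.
Nearest multiple of 12: 48.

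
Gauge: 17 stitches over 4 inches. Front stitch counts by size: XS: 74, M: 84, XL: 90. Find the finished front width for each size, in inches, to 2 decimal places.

17/4 = 4.25 sts per in.
XS: 74 / 4.25 = 17.412 → 17.41 in.
M: 84 / 4.25 = 19.765 → 19.76 in.
XL: 90 / 4.25 = 21.176 → 21.18 in.

XS 17.41 inches; M 19.76 inches; XL 21.18 inches.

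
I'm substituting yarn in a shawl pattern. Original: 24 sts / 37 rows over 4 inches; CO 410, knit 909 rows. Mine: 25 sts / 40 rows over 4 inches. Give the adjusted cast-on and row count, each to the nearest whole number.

Stitches: 410 × 25/24 = 427.08 → 427.
Rows: 909 × 40/37 = 982.70 → 983.

Cast on 427 stitches; work 983 rows.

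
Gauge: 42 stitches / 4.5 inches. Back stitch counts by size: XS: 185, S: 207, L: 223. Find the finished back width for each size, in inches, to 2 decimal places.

XS 19.82 inches; S 22.18 inches; L 23.89 inches.

42/4.5 = 9.333 sts per in.
XS: 185 / 9.333 = 19.821 → 19.82 in.
S: 207 / 9.333 = 22.179 → 22.18 in.
L: 223 / 9.333 = 23.893 → 23.89 in.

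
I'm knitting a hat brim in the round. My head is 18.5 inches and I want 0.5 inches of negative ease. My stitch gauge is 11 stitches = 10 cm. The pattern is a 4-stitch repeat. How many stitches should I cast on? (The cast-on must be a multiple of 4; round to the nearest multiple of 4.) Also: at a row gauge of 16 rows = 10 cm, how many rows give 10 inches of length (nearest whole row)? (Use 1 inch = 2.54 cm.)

Finished = 18.5 − 0.5 = 18 inches.
18 inches × 2.54 = 45.72 cm.
11/10 = 1.1 sts per cm; 45.72 × 1.1 = 50.29 sts.
Nearest multiple of 4 → 52.
10 inches = 25.40 cm; × 1.6 = 40.64 → 41 rows.

Cast on 52 stitches; work 41 rows.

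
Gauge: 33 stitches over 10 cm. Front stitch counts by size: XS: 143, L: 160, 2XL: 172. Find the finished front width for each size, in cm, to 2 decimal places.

33/10 = 3.3 sts per cm.
XS: 143 / 3.3 = 43.333 → 43.33 cm.
L: 160 / 3.3 = 48.485 → 48.48 cm.
2XL: 172 / 3.3 = 52.121 → 52.12 cm.

XS 43.33 cm; L 48.48 cm; 2XL 52.12 cm.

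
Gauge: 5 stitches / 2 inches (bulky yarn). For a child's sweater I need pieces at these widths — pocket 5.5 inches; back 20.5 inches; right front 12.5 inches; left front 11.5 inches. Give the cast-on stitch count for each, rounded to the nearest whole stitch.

Rate = 5/2 = 2.5 sts per in.
pocket: 5.5 × 2.5 = 13.75 → 14.
back: 20.5 × 2.5 = 51.25 → 51.
right front: 12.5 × 2.5 = 31.25 → 31.
left front: 11.5 × 2.5 = 28.75 → 29.

pocket 14; back 51; right front 31; left front 29.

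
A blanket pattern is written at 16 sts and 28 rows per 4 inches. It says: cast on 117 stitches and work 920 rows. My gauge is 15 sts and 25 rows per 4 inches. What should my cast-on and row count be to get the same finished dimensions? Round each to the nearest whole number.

Cast on 110 stitches; work 821 rows.

Stitches: 117 × 15/16 = 109.69 → 110.
Rows: 920 × 25/28 = 821.43 → 821.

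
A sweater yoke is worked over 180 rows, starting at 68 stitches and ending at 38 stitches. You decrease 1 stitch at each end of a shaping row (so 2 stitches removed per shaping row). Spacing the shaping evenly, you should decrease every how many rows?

Stitches to remove: |38 − 68| = 30.
Shaping rows needed: 30 / 2 = 15.
180 rows / 15 = every 12 rows.

Decrease every 12th row.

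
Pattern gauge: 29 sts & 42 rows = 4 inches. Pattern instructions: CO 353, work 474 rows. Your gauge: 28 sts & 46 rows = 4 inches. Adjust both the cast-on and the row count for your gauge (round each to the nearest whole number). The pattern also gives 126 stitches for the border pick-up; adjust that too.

Cast on 341 stitches; work 519 rows; border pick-up 122 stitches.

Stitches: 353 × 28/29 = 340.83 → 341.
Rows: 474 × 46/42 = 519.14 → 519.
border pick-up: 126 × 28/29 = 121.66 → 122.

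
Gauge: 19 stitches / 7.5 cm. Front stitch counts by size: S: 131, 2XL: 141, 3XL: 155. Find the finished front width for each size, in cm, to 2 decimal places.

S 51.71 cm; 2XL 55.66 cm; 3XL 61.18 cm.

19/7.5 = 2.533 sts per cm.
S: 131 / 2.533 = 51.711 → 51.71 cm.
2XL: 141 / 2.533 = 55.658 → 55.66 cm.
3XL: 155 / 2.533 = 61.184 → 61.18 cm.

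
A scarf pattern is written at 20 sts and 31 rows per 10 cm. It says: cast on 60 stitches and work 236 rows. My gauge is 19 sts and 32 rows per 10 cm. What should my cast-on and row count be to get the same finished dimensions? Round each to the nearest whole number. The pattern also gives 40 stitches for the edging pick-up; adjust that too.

Cast on 57 stitches; work 244 rows; edging pick-up 38 stitches.

Stitches: 60 × 19/20 = 57.00 → 57.
Rows: 236 × 32/31 = 243.61 → 244.
edging pick-up: 40 × 19/20 = 38.00 → 38.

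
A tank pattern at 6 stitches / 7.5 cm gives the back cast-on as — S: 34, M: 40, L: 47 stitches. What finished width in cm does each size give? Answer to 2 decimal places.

S 42.50 cm; M 50.00 cm; L 58.75 cm.

6/7.5 = 0.8 sts per cm.
S: 34 / 0.8 = 42.500 → 42.50 cm.
M: 40 / 0.8 = 50.000 → 50.00 cm.
L: 47 / 0.8 = 58.750 → 58.75 cm.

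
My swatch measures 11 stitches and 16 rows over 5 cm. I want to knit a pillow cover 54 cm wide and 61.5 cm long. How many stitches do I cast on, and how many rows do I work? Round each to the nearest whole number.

Cast on 119 stitches and work 197 rows.

Stitch gauge = 11/5 = 2.2 sts/cm; 54 × 2.2 = 118.80 → 119 sts.
Row gauge = 16/5 = 3.2 rows/cm; 61.5 × 3.2 = 196.80 → 197 rows.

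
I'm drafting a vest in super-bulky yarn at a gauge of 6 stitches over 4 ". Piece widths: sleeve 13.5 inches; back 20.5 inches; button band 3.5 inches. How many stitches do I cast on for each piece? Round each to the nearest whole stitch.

Rate = 6/4 = 1.5 sts per in.
sleeve: 13.5 × 1.5 = 20.25 → 20.
back: 20.5 × 1.5 = 30.75 → 31.
button band: 3.5 × 1.5 = 5.25 → 5.

sleeve 20; back 31; button band 5.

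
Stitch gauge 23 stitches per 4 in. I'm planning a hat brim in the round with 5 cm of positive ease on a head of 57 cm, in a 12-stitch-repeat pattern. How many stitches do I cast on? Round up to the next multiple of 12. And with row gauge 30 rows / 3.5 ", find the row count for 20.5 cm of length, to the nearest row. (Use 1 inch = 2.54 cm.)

Finished = 57 + 5 = 62 cm.
62 cm × 1/2.54 = 24.41 inches.
23/4 = 5.75 sts per in; 24.41 × 5.75 = 140.35 sts.
Next multiple of 12 → 144.
20.5 cm = 8.07 inches; × 8.571 = 69.18 → 69 rows.

Cast on 144 stitches; work 69 rows.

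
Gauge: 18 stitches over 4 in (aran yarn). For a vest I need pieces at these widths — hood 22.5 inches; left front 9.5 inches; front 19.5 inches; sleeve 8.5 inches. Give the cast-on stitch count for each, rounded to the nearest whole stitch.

hood 101; left front 43; front 88; sleeve 38.

Rate = 18/4 = 4.5 sts per in.
hood: 22.5 × 4.5 = 101.25 → 101.
left front: 9.5 × 4.5 = 42.75 → 43.
front: 19.5 × 4.5 = 87.75 → 88.
sleeve: 8.5 × 4.5 = 38.25 → 38.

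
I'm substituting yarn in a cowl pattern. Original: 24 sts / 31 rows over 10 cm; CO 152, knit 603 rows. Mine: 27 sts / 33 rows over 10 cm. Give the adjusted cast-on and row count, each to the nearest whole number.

Stitches: 152 × 27/24 = 171.00 → 171.
Rows: 603 × 33/31 = 641.90 → 642.

Cast on 171 stitches; work 642 rows.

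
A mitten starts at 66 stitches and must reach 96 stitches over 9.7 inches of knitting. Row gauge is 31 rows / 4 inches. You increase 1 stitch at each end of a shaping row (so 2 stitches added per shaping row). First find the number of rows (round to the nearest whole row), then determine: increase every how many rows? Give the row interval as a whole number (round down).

Rows = 9.7 × 7.75 = 75.2 → 75 rows.
Stitches to add: 30 → 15 shaping rows (at 2 st each).
75 / 15 = 5.00 → every 5 rows.

Increase every 5th row.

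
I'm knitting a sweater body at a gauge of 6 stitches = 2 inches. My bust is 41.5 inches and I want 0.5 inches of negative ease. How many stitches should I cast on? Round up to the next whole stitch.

Finished = 41.5 − 0.5 = 41 in.
6 / 2 = 3 sts per inch.
41.00 × 3 = 123.00 sts.

123 stitches.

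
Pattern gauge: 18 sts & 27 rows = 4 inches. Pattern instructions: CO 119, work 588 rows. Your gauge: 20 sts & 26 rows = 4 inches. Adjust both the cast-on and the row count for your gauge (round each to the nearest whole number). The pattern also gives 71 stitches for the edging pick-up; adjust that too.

Cast on 132 stitches; work 566 rows; edging pick-up 79 stitches.

Stitches: 119 × 20/18 = 132.22 → 132.
Rows: 588 × 26/27 = 566.22 → 566.
edging pick-up: 71 × 20/18 = 78.89 → 79.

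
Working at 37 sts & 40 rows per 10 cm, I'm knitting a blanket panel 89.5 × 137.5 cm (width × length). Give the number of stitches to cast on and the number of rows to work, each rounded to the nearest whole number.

Stitch gauge = 37/10 = 3.7 sts/cm; 89.5 × 3.7 = 331.15 → 331 sts.
Row gauge = 40/10 = 4 rows/cm; 137.5 × 4 = 550.00 → 550 rows.

Cast on 331 stitches and work 550 rows.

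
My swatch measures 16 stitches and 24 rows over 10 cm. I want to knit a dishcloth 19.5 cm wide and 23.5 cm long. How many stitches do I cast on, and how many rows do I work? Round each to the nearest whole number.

Stitch gauge = 16/10 = 1.6 sts/cm; 19.5 × 1.6 = 31.20 → 31 sts.
Row gauge = 24/10 = 2.4 rows/cm; 23.5 × 2.4 = 56.40 → 56 rows.

Cast on 31 stitches and work 56 rows.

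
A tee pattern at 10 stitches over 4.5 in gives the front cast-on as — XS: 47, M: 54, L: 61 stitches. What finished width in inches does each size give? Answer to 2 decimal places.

XS 21.15 inches; M 24.30 inches; L 27.45 inches.

10/4.5 = 2.222 sts per in.
XS: 47 / 2.222 = 21.150 → 21.15 in.
M: 54 / 2.222 = 24.300 → 24.30 in.
L: 61 / 2.222 = 27.450 → 27.45 in.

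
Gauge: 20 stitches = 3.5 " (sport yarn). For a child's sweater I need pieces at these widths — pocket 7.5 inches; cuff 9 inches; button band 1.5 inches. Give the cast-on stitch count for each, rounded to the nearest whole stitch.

pocket 43; cuff 51; button band 9.

Rate = 20/3.5 = 5.714 sts per in.
pocket: 7.5 × 5.714 = 42.86 → 43.
cuff: 9 × 5.714 = 51.43 → 51.
button band: 1.5 × 5.714 = 8.57 → 9.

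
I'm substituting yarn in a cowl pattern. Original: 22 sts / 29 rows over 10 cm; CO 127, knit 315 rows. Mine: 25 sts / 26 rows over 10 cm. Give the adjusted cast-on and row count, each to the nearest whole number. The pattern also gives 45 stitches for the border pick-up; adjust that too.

Stitches: 127 × 25/22 = 144.32 → 144.
Rows: 315 × 26/29 = 282.41 → 282.
border pick-up: 45 × 25/22 = 51.14 → 51.

Cast on 144 stitches; work 282 rows; border pick-up 51 stitches.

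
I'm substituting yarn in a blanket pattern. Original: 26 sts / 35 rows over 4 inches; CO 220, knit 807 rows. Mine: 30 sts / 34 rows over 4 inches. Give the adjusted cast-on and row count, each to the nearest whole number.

Stitches: 220 × 30/26 = 253.85 → 254.
Rows: 807 × 34/35 = 783.94 → 784.

Cast on 254 stitches; work 784 rows.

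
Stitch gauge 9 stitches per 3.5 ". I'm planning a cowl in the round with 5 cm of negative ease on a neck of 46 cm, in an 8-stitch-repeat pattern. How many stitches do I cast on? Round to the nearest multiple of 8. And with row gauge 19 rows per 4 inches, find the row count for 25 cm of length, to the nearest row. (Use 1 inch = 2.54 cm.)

Cast on 40 stitches; work 47 rows.

Finished = 46 − 5 = 41 cm.
41 cm × 1/2.54 = 16.14 inches.
9/3.5 = 2.571 sts per in; 16.14 × 2.571 = 41.51 sts.
Nearest multiple of 8 → 40.
25 cm = 9.84 inches; × 4.75 = 46.75 → 47 rows.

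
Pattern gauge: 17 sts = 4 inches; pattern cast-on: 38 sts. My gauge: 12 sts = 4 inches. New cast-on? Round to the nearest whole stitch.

Scale factor = 12 / 17 = 0.706.
38 × 12 / 17 = 26.82 sts.
→ 27 sts.

Cast on 27 stitches.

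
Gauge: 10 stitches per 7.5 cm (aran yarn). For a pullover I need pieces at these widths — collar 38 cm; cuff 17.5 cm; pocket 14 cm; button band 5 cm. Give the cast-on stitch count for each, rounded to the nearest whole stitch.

collar 51; cuff 23; pocket 19; button band 7.

Rate = 10/7.5 = 1.333 sts per cm.
collar: 38 × 1.333 = 50.67 → 51.
cuff: 17.5 × 1.333 = 23.33 → 23.
pocket: 14 × 1.333 = 18.67 → 19.
button band: 5 × 1.333 = 6.67 → 7.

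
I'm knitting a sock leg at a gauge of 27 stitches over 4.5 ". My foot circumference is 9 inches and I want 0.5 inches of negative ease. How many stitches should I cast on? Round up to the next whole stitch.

Finished = 9 − 0.5 = 8.5 in.
27 / 4.5 = 6 sts per inch.
8.50 × 6 = 51.00 sts.

CO 51 sts.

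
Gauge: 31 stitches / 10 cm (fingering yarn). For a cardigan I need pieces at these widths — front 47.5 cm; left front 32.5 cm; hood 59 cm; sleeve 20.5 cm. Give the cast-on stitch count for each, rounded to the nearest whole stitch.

Rate = 31/10 = 3.1 sts per cm.
front: 47.5 × 3.1 = 147.25 → 147.
left front: 32.5 × 3.1 = 100.75 → 101.
hood: 59 × 3.1 = 182.90 → 183.
sleeve: 20.5 × 3.1 = 63.55 → 64.

front 147; left front 101; hood 183; sleeve 64.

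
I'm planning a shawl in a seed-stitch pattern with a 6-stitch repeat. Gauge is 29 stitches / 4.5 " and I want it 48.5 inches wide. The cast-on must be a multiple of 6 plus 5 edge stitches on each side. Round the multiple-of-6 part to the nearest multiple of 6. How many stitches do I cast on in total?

Cast on 310 stitches.

29 / 4.5 = 6.444 sts per inch.
48.5 × 6.444 = 312.56 sts.
Less 10 edge sts → 302.56 for the repeat.
Nearest multiple of 6: 300.
Add back 10 edge sts → 310.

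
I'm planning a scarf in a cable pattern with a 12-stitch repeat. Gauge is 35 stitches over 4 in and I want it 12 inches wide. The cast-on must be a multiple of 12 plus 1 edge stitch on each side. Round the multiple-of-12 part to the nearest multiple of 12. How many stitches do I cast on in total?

35 / 4 = 8.75 sts per inch.
12 × 8.75 = 105.00 sts.
Less 2 edge sts → 103.00 for the repeat.
Nearest multiple of 12: 108.
Add back 2 edge sts → 110.

CO 110 sts.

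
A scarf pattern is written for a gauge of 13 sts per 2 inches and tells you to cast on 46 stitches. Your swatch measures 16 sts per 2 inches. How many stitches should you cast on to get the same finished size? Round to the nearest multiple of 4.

CO 56 sts.

Scale factor = 16 / 13 = 1.231.
46 × 16 / 13 = 56.62 sts.
→ 56 sts.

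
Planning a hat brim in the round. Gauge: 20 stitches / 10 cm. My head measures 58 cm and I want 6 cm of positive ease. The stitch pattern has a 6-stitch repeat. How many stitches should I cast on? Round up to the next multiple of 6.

Finished = 58 + 6 = 64 cm.
20 / 10 = 2 sts/cm.
64 × 2 = 128.00 sts.
Next multiple of 6: 132.

Cast on 132 stitches.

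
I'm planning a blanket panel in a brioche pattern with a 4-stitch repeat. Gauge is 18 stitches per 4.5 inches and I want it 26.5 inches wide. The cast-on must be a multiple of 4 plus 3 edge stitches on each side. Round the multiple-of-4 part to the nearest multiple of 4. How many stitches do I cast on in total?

18 / 4.5 = 4 sts per inch.
26.5 × 4 = 106.00 sts.
Less 6 edge sts → 100.00 for the repeat.
Nearest multiple of 4: 100.
Add back 6 edge sts → 106.

CO 106 sts.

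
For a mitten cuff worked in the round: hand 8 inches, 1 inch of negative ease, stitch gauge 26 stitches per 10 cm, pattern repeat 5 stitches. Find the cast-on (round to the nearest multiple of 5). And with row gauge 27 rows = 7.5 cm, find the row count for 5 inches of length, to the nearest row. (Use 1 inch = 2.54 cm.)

Cast on 45 stitches; work 46 rows.

Finished = 8 − 1 = 7 inches.
7 inches × 2.54 = 17.78 cm.
26/10 = 2.6 sts per cm; 17.78 × 2.6 = 46.23 sts.
Nearest multiple of 5 → 45.
5 inches = 12.70 cm; × 3.6 = 45.72 → 46 rows.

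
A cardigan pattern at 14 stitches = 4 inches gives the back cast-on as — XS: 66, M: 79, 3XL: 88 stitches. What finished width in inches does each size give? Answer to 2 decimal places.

XS 18.86 inches; M 22.57 inches; 3XL 25.14 inches.

14/4 = 3.5 sts per in.
XS: 66 / 3.5 = 18.857 → 18.86 in.
M: 79 / 3.5 = 22.571 → 22.57 in.
3XL: 88 / 3.5 = 25.143 → 25.14 in.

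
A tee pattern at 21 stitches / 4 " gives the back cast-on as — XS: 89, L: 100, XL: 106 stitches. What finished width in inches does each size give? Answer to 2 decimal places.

XS 16.95 inches; L 19.05 inches; XL 20.19 inches.

21/4 = 5.25 sts per in.
XS: 89 / 5.25 = 16.952 → 16.95 in.
L: 100 / 5.25 = 19.048 → 19.05 in.
XL: 106 / 5.25 = 20.190 → 20.19 in.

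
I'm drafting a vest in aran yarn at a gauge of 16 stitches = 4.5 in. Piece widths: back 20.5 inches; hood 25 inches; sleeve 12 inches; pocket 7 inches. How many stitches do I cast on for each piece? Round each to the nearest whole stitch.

Rate = 16/4.5 = 3.556 sts per in.
back: 20.5 × 3.556 = 72.89 → 73.
hood: 25 × 3.556 = 88.89 → 89.
sleeve: 12 × 3.556 = 42.67 → 43.
pocket: 7 × 3.556 = 24.89 → 25.

back 73; hood 89; sleeve 43; pocket 25.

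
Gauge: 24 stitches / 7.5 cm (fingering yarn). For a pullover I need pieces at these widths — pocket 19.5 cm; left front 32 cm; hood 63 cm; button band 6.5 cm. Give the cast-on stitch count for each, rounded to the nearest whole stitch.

Rate = 24/7.5 = 3.2 sts per cm.
pocket: 19.5 × 3.2 = 62.40 → 62.
left front: 32 × 3.2 = 102.40 → 102.
hood: 63 × 3.2 = 201.60 → 202.
button band: 6.5 × 3.2 = 20.80 → 21.

pocket 62; left front 102; hood 202; button band 21.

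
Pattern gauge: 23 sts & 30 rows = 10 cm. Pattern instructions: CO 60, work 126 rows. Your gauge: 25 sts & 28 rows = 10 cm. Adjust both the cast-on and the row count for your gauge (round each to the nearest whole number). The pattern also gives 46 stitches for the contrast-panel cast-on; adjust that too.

Stitches: 60 × 25/23 = 65.22 → 65.
Rows: 126 × 28/30 = 117.60 → 118.
contrast-panel cast-on: 46 × 25/23 = 50.00 → 50.

Cast on 65 stitches; work 118 rows; contrast-panel cast-on 50 stitches.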